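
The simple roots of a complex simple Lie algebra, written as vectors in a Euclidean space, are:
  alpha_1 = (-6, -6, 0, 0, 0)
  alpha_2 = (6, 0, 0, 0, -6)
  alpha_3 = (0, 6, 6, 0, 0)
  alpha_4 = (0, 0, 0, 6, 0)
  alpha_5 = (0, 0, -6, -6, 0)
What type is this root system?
B_5

Compute the Cartan integers a_ij = 2(alpha_i, alpha_j)/(alpha_j, alpha_j); the resulting 5x5 Cartan matrix is
[[2, -1, -1, 0, 0], [-1, 2, 0, 0, 0], [-1, 0, 2, 0, -1], [0, 0, 0, 2, -1], [0, 0, -1, -2, 2]].
The roots have two lengths (squared-length ratio 2:1); the short ones are alpha_{4}. The associated Dynkin diagram is a chain of 5 nodes with a double edge at one end; the terminal node there is the unique short simple root (B_5), so the type is B_5 (the algebra so(11)).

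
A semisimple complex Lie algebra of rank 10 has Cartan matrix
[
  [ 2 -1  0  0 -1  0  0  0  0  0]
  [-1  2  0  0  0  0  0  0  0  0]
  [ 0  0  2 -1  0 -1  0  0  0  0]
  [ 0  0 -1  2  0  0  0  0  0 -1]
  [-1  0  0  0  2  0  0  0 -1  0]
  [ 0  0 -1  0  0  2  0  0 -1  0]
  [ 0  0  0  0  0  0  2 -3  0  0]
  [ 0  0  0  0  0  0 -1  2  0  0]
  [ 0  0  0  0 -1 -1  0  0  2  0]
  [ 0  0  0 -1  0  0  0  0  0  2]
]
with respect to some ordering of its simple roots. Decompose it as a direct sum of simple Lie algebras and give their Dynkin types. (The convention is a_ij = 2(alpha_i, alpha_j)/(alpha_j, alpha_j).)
The diagram associated to this matrix has two connected components: the simple roots {alpha_1, alpha_2, alpha_3, alpha_4, alpha_5, alpha_6, alpha_9, alpha_10} form a chain of 8 nodes with single edges (A_8), and {alpha_7, alpha_8} form two nodes joined by a triple edge (G_2). A semisimple Lie algebra decomposes uniquely as the direct sum of simple ideals, one per connected component of its Dynkin diagram, so g ≅ A_8 ⊕ G_2 (dimension 80 + 14 = 94).

A_8 ⊕ G_2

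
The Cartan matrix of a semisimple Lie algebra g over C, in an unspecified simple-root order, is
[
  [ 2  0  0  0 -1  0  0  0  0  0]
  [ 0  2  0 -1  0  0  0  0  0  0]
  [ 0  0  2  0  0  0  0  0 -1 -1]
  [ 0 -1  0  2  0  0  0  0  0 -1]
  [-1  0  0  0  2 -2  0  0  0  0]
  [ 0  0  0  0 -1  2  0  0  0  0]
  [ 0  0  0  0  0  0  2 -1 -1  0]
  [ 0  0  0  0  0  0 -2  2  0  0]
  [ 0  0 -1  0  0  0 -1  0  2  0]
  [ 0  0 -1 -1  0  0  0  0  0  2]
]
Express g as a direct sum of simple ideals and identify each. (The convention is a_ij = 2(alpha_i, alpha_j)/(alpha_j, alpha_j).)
B_3 (so(7)) ⊕ C_7 (sp(14))

The diagram associated to this matrix has two connected components: the simple roots {alpha_1, alpha_5, alpha_6} form a chain of 3 nodes with a double edge at one end; the terminal node there is the unique short simple root (B_3), and {alpha_2, alpha_3, alpha_4, alpha_7, alpha_8, alpha_9, alpha_10} form a chain of 7 nodes with a double edge at one end; the terminal node there is the unique long simple root (C_7). A semisimple Lie algebra decomposes uniquely as the direct sum of simple ideals, one per connected component of its Dynkin diagram, so g ≅ B_3 ⊕ C_7 (dimension 21 + 105 = 126).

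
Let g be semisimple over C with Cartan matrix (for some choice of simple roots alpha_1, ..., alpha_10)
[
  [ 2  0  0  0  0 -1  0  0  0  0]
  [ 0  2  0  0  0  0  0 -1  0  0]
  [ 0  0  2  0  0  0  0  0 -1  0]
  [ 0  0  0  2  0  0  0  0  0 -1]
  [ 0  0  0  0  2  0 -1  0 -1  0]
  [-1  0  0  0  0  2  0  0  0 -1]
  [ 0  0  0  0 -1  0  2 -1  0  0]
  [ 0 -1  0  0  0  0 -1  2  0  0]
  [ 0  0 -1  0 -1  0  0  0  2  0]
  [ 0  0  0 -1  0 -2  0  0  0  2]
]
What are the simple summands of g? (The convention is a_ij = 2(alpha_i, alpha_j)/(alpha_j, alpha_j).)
A_6 ⊕ F_4

The diagram associated to this matrix has two connected components: the simple roots {alpha_2, alpha_3, alpha_5, alpha_7, alpha_8, alpha_9} form a chain of 6 nodes with single edges (A_6), and {alpha_1, alpha_4, alpha_6, alpha_10} form a chain of 4 nodes with a double edge between the middle two (F_4). A semisimple Lie algebra decomposes uniquely as the direct sum of simple ideals, one per connected component of its Dynkin diagram, so g ≅ A_6 ⊕ F_4 (dimension 48 + 52 = 100).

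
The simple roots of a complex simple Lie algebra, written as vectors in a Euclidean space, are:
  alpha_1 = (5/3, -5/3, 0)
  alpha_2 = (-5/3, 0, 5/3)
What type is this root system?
A_2 (sl(3))

Compute the Cartan integers a_ij = 2(alpha_i, alpha_j)/(alpha_j, alpha_j); the resulting 2x2 Cartan matrix is
[[2, -1], [-1, 2]].
All simple roots have the same length, so the diagram is simply laced. The associated Dynkin diagram is a chain of 2 nodes with single edges (A_2), so the type is A_2 (the algebra sl(3)).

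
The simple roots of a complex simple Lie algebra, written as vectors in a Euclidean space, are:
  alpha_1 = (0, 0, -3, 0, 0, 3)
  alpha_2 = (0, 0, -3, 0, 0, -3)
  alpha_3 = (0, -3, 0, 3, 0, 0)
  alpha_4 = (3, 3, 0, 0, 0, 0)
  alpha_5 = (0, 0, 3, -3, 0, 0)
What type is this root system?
D5

Compute the Cartan integers a_ij = 2(alpha_i, alpha_j)/(alpha_j, alpha_j); the resulting 5x5 Cartan matrix is
[[2, 0, 0, 0, -1], [0, 2, 0, 0, -1], [0, 0, 2, -1, -1], [0, 0, -1, 2, 0], [-1, -1, -1, 0, 2]].
All simple roots have the same length, so the diagram is simply laced. The associated Dynkin diagram is a chain of 3 nodes with a fork of two nodes at one end (D_5), so the type is D_5 (the algebra so(10)).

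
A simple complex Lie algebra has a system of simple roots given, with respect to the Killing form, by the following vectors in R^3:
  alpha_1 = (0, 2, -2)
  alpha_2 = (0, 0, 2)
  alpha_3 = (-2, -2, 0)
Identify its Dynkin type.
B_3

Compute the Cartan integers a_ij = 2(alpha_i, alpha_j)/(alpha_j, alpha_j); the resulting 3x3 Cartan matrix is
[[2, -2, -1], [-1, 2, 0], [-1, 0, 2]].
The roots have two lengths (squared-length ratio 2:1); the short ones are alpha_{2}. The associated Dynkin diagram is a chain of 3 nodes with a double edge at one end; the terminal node there is the unique short simple root (B_3), so the type is B_3 (the algebra so(7)).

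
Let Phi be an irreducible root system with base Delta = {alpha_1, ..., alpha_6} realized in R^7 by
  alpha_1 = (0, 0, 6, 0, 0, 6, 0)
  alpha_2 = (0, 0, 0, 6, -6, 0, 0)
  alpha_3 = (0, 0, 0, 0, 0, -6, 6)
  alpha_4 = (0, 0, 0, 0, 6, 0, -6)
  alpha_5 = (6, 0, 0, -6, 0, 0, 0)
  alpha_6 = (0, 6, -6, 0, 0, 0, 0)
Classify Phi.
Compute the Cartan integers a_ij = 2(alpha_i, alpha_j)/(alpha_j, alpha_j); the resulting 6x6 Cartan matrix is
[[2, 0, -1, 0, 0, -1], [0, 2, 0, -1, -1, 0], [-1, 0, 2, -1, 0, 0], [0, -1, -1, 2, 0, 0], [0, -1, 0, 0, 2, 0], [-1, 0, 0, 0, 0, 2]].
All simple roots have the same length, so the diagram is simply laced. The associated Dynkin diagram is a chain of 6 nodes with single edges (A_6), so the type is A_6 (the algebra sl(7)).

A6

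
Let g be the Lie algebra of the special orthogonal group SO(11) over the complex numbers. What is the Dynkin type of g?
B_5

This is so(11) with 11 odd, which has dimension 11(11-1)/2 = 55 and rank (11-1)/2 = 5. In the classification of classical Lie algebras, the orthogonal algebra so(2n+1) in an odd number of variables has type B_n; here n = 5, so the Dynkin diagram is a chain of 5 nodes with a double edge at one end; the terminal node there is the unique short simple root (B_5). Hence the type is B_5.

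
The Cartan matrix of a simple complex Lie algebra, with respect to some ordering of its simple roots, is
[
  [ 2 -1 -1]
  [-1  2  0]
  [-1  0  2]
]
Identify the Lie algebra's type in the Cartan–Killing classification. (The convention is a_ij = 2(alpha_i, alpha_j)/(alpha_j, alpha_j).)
The matrix has rank 3 with 2's on the diagonal. Reading the off-diagonal entries as Dynkin edges (a single edge where a_ij = a_ji = -1; a double or triple edge where a_ij * a_ji = 2 or 3), the diagram is a chain of 3 nodes with single edges (A_3). One simple-root ordering that puts it in standard form is (alpha_2, alpha_1, alpha_3). So the algebra is type A_3, i.e. sl(4).

type A_3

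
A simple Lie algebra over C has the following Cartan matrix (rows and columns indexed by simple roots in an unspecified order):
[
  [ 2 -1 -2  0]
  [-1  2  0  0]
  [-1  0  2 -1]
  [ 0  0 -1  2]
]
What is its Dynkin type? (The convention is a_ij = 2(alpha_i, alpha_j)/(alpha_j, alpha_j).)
F_4

The matrix has rank 4 with 2's on the diagonal. Reading the off-diagonal entries as Dynkin edges (a single edge where a_ij = a_ji = -1; a double or triple edge where a_ij * a_ji = 2 or 3), the diagram is a chain of 4 nodes with a double edge between the middle two (F_4). One simple-root ordering that puts it in standard form is (alpha_2, alpha_1, alpha_3, alpha_4). So the algebra is type F_4.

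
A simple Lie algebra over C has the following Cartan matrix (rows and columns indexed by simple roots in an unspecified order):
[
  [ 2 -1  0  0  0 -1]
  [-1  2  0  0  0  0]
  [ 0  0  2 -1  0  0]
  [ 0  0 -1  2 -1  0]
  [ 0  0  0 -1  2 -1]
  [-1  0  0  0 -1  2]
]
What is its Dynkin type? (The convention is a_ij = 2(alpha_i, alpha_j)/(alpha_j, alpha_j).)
The matrix has rank 6 with 2's on the diagonal. Reading the off-diagonal entries as Dynkin edges (a single edge where a_ij = a_ji = -1; a double or triple edge where a_ij * a_ji = 2 or 3), the diagram is a chain of 6 nodes with single edges (A_6). One simple-root ordering that puts it in standard form is (alpha_3, alpha_4, alpha_5, alpha_6, alpha_1, alpha_2). So the algebra is type A_6, i.e. sl(7).

type A_6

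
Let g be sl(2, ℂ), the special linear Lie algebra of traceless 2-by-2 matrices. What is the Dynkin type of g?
A_1 (sl(2))

This is sl(2), which has dimension 2^2 - 1 = 3 and rank 2 - 1 = 1 (a Cartan subalgebra is the diagonal traceless matrices). In the classification of classical Lie algebras, the special linear algebra sl(n+1) has type A_n; here n = 1, so the Dynkin diagram is a chain of 1 nodes with single edges (A_1). Hence the type is A_1.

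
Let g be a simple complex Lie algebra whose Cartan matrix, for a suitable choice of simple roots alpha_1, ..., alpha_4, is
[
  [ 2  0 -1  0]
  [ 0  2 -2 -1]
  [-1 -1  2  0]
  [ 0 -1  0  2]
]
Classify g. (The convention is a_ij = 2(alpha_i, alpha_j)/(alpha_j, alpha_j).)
F4

The matrix has rank 4 with 2's on the diagonal. Reading the off-diagonal entries as Dynkin edges (a single edge where a_ij = a_ji = -1; a double or triple edge where a_ij * a_ji = 2 or 3), the diagram is a chain of 4 nodes with a double edge between the middle two (F_4). One simple-root ordering that puts it in standard form is (alpha_4, alpha_2, alpha_3, alpha_1). So the algebra is type F_4.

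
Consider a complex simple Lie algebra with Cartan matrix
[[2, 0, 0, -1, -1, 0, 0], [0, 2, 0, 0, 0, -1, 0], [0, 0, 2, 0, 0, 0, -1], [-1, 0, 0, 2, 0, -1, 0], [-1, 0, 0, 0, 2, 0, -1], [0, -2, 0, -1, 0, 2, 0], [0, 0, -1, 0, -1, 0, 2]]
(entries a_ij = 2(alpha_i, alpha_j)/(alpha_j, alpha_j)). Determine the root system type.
The matrix has rank 7 with 2's on the diagonal. Reading the off-diagonal entries as Dynkin edges (a single edge where a_ij = a_ji = -1; a double or triple edge where a_ij * a_ji = 2 or 3), the diagram is a chain of 7 nodes with a double edge at one end; the terminal node there is the unique short simple root (B_7). One simple-root ordering that puts it in standard form is (alpha_3, alpha_7, alpha_5, alpha_1, alpha_4, alpha_6, alpha_2). So the algebra is type B_7, i.e. so(15).

type B_7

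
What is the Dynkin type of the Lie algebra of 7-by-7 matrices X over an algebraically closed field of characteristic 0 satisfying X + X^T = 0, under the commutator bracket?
This is so(7) with 7 odd, which has dimension 7(7-1)/2 = 21 and rank (7-1)/2 = 3. In the classification of classical Lie algebras, the orthogonal algebra so(2n+1) in an odd number of variables has type B_n; here n = 3, so the Dynkin diagram is a chain of 3 nodes with a double edge at one end; the terminal node there is the unique short simple root (B_3). Hence the type is B_3.

B_3 (so(7))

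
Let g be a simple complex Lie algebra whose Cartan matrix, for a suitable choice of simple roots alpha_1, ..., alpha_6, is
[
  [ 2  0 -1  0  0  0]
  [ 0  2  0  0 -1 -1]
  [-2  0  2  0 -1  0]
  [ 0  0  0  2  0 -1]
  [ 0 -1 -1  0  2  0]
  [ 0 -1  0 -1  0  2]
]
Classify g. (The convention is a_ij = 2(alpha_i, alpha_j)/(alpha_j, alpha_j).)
B_6

The matrix has rank 6 with 2's on the diagonal. Reading the off-diagonal entries as Dynkin edges (a single edge where a_ij = a_ji = -1; a double or triple edge where a_ij * a_ji = 2 or 3), the diagram is a chain of 6 nodes with a double edge at one end; the terminal node there is the unique short simple root (B_6). One simple-root ordering that puts it in standard form is (alpha_4, alpha_6, alpha_2, alpha_5, alpha_3, alpha_1). So the algebra is type B_6, i.e. so(13).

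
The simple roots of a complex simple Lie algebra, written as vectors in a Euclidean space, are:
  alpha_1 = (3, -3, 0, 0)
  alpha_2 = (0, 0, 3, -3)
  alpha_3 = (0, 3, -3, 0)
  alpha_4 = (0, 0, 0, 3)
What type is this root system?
B_4 (so(9))

Compute the Cartan integers a_ij = 2(alpha_i, alpha_j)/(alpha_j, alpha_j); the resulting 4x4 Cartan matrix is
[[2, 0, -1, 0], [0, 2, -1, -2], [-1, -1, 2, 0], [0, -1, 0, 2]].
The roots have two lengths (squared-length ratio 2:1); the short ones are alpha_{4}. The associated Dynkin diagram is a chain of 4 nodes with a double edge at one end; the terminal node there is the unique short simple root (B_4), so the type is B_4 (the algebra so(9)).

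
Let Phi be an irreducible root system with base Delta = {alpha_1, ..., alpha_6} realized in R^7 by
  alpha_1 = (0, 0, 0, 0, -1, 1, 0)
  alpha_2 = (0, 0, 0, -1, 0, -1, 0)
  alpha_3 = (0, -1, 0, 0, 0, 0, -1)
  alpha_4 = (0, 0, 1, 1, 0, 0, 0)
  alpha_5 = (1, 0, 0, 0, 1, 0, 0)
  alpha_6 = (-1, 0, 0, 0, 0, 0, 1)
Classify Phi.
Compute the Cartan integers a_ij = 2(alpha_i, alpha_j)/(alpha_j, alpha_j); the resulting 6x6 Cartan matrix is
[[2, -1, 0, 0, -1, 0], [-1, 2, 0, -1, 0, 0], [0, 0, 2, 0, 0, -1], [0, -1, 0, 2, 0, 0], [-1, 0, 0, 0, 2, -1], [0, 0, -1, 0, -1, 2]].
All simple roots have the same length, so the diagram is simply laced. The associated Dynkin diagram is a chain of 6 nodes with single edges (A_6), so the type is A_6 (the algebra sl(7)).

A6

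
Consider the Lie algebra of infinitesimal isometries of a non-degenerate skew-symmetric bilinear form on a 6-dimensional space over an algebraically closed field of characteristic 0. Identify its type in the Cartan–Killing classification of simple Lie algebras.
type C_3

This is sp(6), which has dimension 6(6+1)/2 = 21 and rank 6/2 = 3. In the classification of classical Lie algebras, the symplectic algebra sp(2n) has type C_n; here n = 3, so the Dynkin diagram is a chain of 3 nodes with a double edge at one end; the terminal node there is the unique long simple root (C_3). Hence the type is C_3.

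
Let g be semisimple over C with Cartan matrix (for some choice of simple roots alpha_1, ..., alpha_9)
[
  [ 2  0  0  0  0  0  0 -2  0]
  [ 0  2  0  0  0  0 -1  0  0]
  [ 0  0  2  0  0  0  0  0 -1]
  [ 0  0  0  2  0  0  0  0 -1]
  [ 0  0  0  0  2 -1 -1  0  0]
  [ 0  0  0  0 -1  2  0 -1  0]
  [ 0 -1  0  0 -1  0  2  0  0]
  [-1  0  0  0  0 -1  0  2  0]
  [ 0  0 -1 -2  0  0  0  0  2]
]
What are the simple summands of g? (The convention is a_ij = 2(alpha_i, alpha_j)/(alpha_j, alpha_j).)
B_3 (so(7)) + C_6 (sp(12))

The diagram associated to this matrix has two connected components: the simple roots {alpha_3, alpha_4, alpha_9} form a chain of 3 nodes with a double edge at one end; the terminal node there is the unique short simple root (B_3), and {alpha_1, alpha_2, alpha_5, alpha_6, alpha_7, alpha_8} form a chain of 6 nodes with a double edge at one end; the terminal node there is the unique long simple root (C_6). A semisimple Lie algebra decomposes uniquely as the direct sum of simple ideals, one per connected component of its Dynkin diagram, so g ≅ B_3 ⊕ C_6 (dimension 21 + 78 = 99).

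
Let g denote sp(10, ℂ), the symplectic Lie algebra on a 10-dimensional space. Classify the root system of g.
C5

This is sp(10), which has dimension 10(10+1)/2 = 55 and rank 10/2 = 5. In the classification of classical Lie algebras, the symplectic algebra sp(2n) has type C_n; here n = 5, so the Dynkin diagram is a chain of 5 nodes with a double edge at one end; the terminal node there is the unique long simple root (C_5). Hence the type is C_5.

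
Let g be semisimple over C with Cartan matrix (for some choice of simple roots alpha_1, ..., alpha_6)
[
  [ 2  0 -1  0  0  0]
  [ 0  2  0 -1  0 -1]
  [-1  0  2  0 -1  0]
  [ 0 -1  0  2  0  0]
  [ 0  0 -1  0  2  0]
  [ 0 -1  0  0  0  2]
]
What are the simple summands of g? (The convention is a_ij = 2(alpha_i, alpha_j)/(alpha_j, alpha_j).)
type A_3 ⊕ type A_3

The diagram associated to this matrix has two connected components: the simple roots {alpha_2, alpha_4, alpha_6} form a chain of 3 nodes with single edges (A_3), and {alpha_1, alpha_3, alpha_5} form a chain of 3 nodes with single edges (A_3). A semisimple Lie algebra decomposes uniquely as the direct sum of simple ideals, one per connected component of its Dynkin diagram, so g ≅ A_3 ⊕ A_3 (dimension 15 + 15 = 30).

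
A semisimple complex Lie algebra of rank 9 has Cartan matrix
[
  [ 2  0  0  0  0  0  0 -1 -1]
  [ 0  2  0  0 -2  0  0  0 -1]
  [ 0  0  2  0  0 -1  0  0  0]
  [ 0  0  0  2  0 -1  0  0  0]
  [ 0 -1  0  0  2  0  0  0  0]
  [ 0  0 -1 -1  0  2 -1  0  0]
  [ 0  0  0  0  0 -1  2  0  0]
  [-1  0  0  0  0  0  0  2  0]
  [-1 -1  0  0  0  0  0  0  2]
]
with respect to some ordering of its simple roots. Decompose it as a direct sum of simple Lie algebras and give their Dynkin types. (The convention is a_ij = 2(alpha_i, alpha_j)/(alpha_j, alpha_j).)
B5 ⊕ D4

The diagram associated to this matrix has two connected components: the simple roots {alpha_1, alpha_2, alpha_5, alpha_8, alpha_9} form a chain of 5 nodes with a double edge at one end; the terminal node there is the unique short simple root (B_5), and {alpha_3, alpha_4, alpha_6, alpha_7} form a chain of 2 nodes with a fork of two nodes at one end (D_4). A semisimple Lie algebra decomposes uniquely as the direct sum of simple ideals, one per connected component of its Dynkin diagram, so g ≅ B_5 ⊕ D_4 (dimension 55 + 28 = 83).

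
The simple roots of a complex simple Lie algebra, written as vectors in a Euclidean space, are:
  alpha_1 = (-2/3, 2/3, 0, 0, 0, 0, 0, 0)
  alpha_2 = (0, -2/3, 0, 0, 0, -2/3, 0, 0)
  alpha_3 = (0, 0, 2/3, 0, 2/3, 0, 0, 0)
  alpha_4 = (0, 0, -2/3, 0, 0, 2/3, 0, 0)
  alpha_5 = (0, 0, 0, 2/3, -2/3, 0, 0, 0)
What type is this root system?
type A_5

Compute the Cartan integers a_ij = 2(alpha_i, alpha_j)/(alpha_j, alpha_j); the resulting 5x5 Cartan matrix is
[[2, -1, 0, 0, 0], [-1, 2, 0, -1, 0], [0, 0, 2, -1, -1], [0, -1, -1, 2, 0], [0, 0, -1, 0, 2]].
All simple roots have the same length, so the diagram is simply laced. The associated Dynkin diagram is a chain of 5 nodes with single edges (A_5), so the type is A_5 (the algebra sl(6)).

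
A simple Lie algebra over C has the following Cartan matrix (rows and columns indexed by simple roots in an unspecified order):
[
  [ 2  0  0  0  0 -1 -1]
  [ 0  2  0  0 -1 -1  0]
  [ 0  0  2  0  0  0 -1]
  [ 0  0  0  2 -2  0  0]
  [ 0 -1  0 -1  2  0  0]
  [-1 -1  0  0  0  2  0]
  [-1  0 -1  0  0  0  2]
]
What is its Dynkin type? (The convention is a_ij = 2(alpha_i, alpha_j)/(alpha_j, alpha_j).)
The matrix has rank 7 with 2's on the diagonal. Reading the off-diagonal entries as Dynkin edges (a single edge where a_ij = a_ji = -1; a double or triple edge where a_ij * a_ji = 2 or 3), the diagram is a chain of 7 nodes with a double edge at one end; the terminal node there is the unique long simple root (C_7). One simple-root ordering that puts it in standard form is (alpha_3, alpha_7, alpha_1, alpha_6, alpha_2, alpha_5, alpha_4). So the algebra is type C_7, i.e. sp(14).

C7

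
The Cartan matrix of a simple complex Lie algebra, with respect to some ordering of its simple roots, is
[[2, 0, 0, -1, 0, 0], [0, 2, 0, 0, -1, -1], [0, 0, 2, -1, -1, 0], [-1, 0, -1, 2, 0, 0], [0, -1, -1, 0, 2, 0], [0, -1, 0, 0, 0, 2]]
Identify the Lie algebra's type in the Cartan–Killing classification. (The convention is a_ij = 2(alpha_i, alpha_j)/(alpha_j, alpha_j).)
The matrix has rank 6 with 2's on the diagonal. Reading the off-diagonal entries as Dynkin edges (a single edge where a_ij = a_ji = -1; a double or triple edge where a_ij * a_ji = 2 or 3), the diagram is a chain of 6 nodes with single edges (A_6). One simple-root ordering that puts it in standard form is (alpha_1, alpha_4, alpha_3, alpha_5, alpha_2, alpha_6). So the algebra is type A_6, i.e. sl(7).

A6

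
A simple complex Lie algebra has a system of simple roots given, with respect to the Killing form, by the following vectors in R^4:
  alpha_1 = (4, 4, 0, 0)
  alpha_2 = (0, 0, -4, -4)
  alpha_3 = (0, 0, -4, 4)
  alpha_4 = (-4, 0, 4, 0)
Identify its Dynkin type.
Compute the Cartan integers a_ij = 2(alpha_i, alpha_j)/(alpha_j, alpha_j); the resulting 4x4 Cartan matrix is
[[2, 0, 0, -1], [0, 2, 0, -1], [0, 0, 2, -1], [-1, -1, -1, 2]].
All simple roots have the same length, so the diagram is simply laced. The associated Dynkin diagram is a chain of 2 nodes with a fork of two nodes at one end (D_4), so the type is D_4 (the algebra so(8)).

type D_4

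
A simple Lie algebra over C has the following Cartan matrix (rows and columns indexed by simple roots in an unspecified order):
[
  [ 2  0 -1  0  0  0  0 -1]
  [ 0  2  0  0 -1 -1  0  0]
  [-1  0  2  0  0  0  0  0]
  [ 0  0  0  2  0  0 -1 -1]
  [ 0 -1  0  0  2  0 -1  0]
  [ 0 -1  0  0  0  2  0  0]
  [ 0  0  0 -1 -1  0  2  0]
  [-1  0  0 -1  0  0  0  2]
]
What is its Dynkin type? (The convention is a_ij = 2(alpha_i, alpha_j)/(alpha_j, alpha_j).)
The matrix has rank 8 with 2's on the diagonal. Reading the off-diagonal entries as Dynkin edges (a single edge where a_ij = a_ji = -1; a double or triple edge where a_ij * a_ji = 2 or 3), the diagram is a chain of 8 nodes with single edges (A_8). One simple-root ordering that puts it in standard form is (alpha_3, alpha_1, alpha_8, alpha_4, alpha_7, alpha_5, alpha_2, alpha_6). So the algebra is type A_8, i.e. sl(9).

A_8 (sl(9))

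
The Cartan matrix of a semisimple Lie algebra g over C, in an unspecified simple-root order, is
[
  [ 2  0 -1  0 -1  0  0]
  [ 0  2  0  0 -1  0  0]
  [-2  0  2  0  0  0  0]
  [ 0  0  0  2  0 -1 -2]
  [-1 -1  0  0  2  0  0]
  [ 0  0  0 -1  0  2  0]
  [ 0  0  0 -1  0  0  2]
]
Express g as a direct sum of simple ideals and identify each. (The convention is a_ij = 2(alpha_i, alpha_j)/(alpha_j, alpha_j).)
B_3 ⊕ C_4

The diagram associated to this matrix has two connected components: the simple roots {alpha_4, alpha_6, alpha_7} form a chain of 3 nodes with a double edge at one end; the terminal node there is the unique short simple root (B_3), and {alpha_1, alpha_2, alpha_3, alpha_5} form a chain of 4 nodes with a double edge at one end; the terminal node there is the unique long simple root (C_4). A semisimple Lie algebra decomposes uniquely as the direct sum of simple ideals, one per connected component of its Dynkin diagram, so g ≅ B_3 ⊕ C_4 (dimension 21 + 36 = 57).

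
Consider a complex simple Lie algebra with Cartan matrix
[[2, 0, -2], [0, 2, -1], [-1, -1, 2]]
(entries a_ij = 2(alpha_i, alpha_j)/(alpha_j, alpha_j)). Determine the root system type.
The matrix has rank 3 with 2's on the diagonal. Reading the off-diagonal entries as Dynkin edges (a single edge where a_ij = a_ji = -1; a double or triple edge where a_ij * a_ji = 2 or 3), the diagram is a chain of 3 nodes with a double edge at one end; the terminal node there is the unique long simple root (C_3). One simple-root ordering that puts it in standard form is (alpha_2, alpha_3, alpha_1). So the algebra is type C_3, i.e. sp(6).

C_3 (sp(6))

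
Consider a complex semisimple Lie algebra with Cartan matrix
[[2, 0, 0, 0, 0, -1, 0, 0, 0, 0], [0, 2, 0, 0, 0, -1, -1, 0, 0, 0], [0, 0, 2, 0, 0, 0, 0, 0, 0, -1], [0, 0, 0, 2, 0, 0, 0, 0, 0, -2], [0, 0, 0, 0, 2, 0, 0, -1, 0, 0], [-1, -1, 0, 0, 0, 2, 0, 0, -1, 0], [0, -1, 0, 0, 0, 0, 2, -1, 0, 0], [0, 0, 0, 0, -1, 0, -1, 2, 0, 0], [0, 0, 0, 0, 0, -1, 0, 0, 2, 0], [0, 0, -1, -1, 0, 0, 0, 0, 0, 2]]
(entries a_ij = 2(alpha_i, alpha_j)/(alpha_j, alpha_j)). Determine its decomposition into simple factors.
The diagram associated to this matrix has two connected components: the simple roots {alpha_3, alpha_4, alpha_10} form a chain of 3 nodes with a double edge at one end; the terminal node there is the unique long simple root (C_3), and {alpha_1, alpha_2, alpha_5, alpha_6, alpha_7, alpha_8, alpha_9} form a chain of 5 nodes with a fork of two nodes at one end (D_7). A semisimple Lie algebra decomposes uniquely as the direct sum of simple ideals, one per connected component of its Dynkin diagram, so g ≅ C_3 ⊕ D_7 (dimension 21 + 91 = 112).

C3 + D7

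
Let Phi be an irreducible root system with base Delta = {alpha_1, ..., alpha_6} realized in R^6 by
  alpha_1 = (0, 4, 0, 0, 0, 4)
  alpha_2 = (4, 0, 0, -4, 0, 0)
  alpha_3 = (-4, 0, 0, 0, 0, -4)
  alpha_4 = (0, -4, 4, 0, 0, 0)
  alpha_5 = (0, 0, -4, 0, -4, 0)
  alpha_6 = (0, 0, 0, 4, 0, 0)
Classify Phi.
Compute the Cartan integers a_ij = 2(alpha_i, alpha_j)/(alpha_j, alpha_j); the resulting 6x6 Cartan matrix is
[[2, 0, -1, -1, 0, 0], [0, 2, -1, 0, 0, -2], [-1, -1, 2, 0, 0, 0], [-1, 0, 0, 2, -1, 0], [0, 0, 0, -1, 2, 0], [0, -1, 0, 0, 0, 2]].
The roots have two lengths (squared-length ratio 2:1); the short ones are alpha_{6}. The associated Dynkin diagram is a chain of 6 nodes with a double edge at one end; the terminal node there is the unique short simple root (B_6), so the type is B_6 (the algebra so(13)).

B6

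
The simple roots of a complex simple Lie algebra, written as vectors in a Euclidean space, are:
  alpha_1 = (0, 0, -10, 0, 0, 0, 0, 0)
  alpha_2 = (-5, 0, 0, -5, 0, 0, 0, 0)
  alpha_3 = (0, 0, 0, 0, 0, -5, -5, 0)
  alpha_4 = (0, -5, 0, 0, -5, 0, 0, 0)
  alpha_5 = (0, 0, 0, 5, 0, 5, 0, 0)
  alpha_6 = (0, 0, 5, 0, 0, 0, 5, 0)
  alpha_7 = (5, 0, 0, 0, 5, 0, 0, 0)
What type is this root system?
Compute the Cartan integers a_ij = 2(alpha_i, alpha_j)/(alpha_j, alpha_j); the resulting 7x7 Cartan matrix is
[[2, 0, 0, 0, 0, -2, 0], [0, 2, 0, 0, -1, 0, -1], [0, 0, 2, 0, -1, -1, 0], [0, 0, 0, 2, 0, 0, -1], [0, -1, -1, 0, 2, 0, 0], [-1, 0, -1, 0, 0, 2, 0], [0, -1, 0, -1, 0, 0, 2]].
The roots have two lengths (squared-length ratio 2:1); the short ones are alpha_{2,3,4,5,6,7}. The associated Dynkin diagram is a chain of 7 nodes with a double edge at one end; the terminal node there is the unique long simple root (C_7), so the type is C_7 (the algebra sp(14)).

C_7 (sp(14))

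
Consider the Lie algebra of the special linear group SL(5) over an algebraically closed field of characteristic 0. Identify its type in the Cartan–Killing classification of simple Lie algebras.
This is sl(5), which has dimension 5^2 - 1 = 24 and rank 5 - 1 = 4 (a Cartan subalgebra is the diagonal traceless matrices). In the classification of classical Lie algebras, the special linear algebra sl(n+1) has type A_n; here n = 4, so the Dynkin diagram is a chain of 4 nodes with single edges (A_4). Hence the type is A_4.

type A_4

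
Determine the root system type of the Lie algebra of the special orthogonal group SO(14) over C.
D_7 (so(14))

This is so(14) with 14 even, which has dimension 14(14-1)/2 = 91 and rank 14/2 = 7. In the classification of classical Lie algebras, the orthogonal algebra so(2n) in an even number of variables has type D_n; here n = 7, so the Dynkin diagram is a chain of 5 nodes with a fork of two nodes at one end (D_7). Hence the type is D_7.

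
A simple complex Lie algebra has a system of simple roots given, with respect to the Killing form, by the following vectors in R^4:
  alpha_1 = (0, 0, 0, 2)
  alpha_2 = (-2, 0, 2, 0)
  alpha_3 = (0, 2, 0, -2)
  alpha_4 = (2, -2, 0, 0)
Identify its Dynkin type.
B_4

Compute the Cartan integers a_ij = 2(alpha_i, alpha_j)/(alpha_j, alpha_j); the resulting 4x4 Cartan matrix is
[[2, 0, -1, 0], [0, 2, 0, -1], [-2, 0, 2, -1], [0, -1, -1, 2]].
The roots have two lengths (squared-length ratio 2:1); the short ones are alpha_{1}. The associated Dynkin diagram is a chain of 4 nodes with a double edge at one end; the terminal node there is the unique short simple root (B_4), so the type is B_4 (the algebra so(9)).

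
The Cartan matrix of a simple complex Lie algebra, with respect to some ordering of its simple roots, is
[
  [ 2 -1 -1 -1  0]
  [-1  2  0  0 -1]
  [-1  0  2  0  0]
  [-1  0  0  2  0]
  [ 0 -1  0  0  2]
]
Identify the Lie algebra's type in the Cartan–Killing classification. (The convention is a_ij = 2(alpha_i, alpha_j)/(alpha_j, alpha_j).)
The matrix has rank 5 with 2's on the diagonal. Reading the off-diagonal entries as Dynkin edges (a single edge where a_ij = a_ji = -1; a double or triple edge where a_ij * a_ji = 2 or 3), the diagram is a chain of 3 nodes with a fork of two nodes at one end (D_5). One simple-root ordering that puts it in standard form is (alpha_5, alpha_2, alpha_1, alpha_4, alpha_3). So the algebra is type D_5, i.e. so(10).

D_5 (so(10))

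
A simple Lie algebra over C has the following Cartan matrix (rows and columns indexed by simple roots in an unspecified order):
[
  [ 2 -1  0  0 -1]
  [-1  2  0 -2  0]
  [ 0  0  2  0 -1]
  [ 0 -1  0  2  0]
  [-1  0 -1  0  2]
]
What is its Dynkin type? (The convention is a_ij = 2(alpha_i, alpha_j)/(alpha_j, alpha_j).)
The matrix has rank 5 with 2's on the diagonal. Reading the off-diagonal entries as Dynkin edges (a single edge where a_ij = a_ji = -1; a double or triple edge where a_ij * a_ji = 2 or 3), the diagram is a chain of 5 nodes with a double edge at one end; the terminal node there is the unique short simple root (B_5). One simple-root ordering that puts it in standard form is (alpha_3, alpha_5, alpha_1, alpha_2, alpha_4). So the algebra is type B_5, i.e. so(11).

type B_5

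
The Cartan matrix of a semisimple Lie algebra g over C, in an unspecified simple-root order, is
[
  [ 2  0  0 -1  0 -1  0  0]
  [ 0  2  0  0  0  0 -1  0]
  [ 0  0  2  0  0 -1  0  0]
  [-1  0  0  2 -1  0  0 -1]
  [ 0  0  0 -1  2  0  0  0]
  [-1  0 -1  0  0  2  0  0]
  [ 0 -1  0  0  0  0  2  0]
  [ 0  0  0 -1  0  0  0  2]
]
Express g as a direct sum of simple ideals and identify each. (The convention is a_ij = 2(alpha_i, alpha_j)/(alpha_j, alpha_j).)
type A_2 + type D_6

The diagram associated to this matrix has two connected components: the simple roots {alpha_2, alpha_7} form a chain of 2 nodes with single edges (A_2), and {alpha_1, alpha_3, alpha_4, alpha_5, alpha_6, alpha_8} form a chain of 4 nodes with a fork of two nodes at one end (D_6). A semisimple Lie algebra decomposes uniquely as the direct sum of simple ideals, one per connected component of its Dynkin diagram, so g ≅ A_2 ⊕ D_6 (dimension 8 + 66 = 74).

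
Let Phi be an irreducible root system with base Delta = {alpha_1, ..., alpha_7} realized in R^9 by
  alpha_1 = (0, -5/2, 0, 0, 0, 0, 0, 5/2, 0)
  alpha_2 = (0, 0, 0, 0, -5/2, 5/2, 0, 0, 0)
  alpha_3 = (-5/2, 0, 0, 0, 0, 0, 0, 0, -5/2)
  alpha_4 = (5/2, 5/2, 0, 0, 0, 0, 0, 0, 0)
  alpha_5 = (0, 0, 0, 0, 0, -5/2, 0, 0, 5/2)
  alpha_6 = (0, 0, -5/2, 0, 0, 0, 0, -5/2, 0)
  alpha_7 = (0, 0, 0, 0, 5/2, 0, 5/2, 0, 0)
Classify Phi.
type A_7

Compute the Cartan integers a_ij = 2(alpha_i, alpha_j)/(alpha_j, alpha_j); the resulting 7x7 Cartan matrix is
[[2, 0, 0, -1, 0, -1, 0], [0, 2, 0, 0, -1, 0, -1], [0, 0, 2, -1, -1, 0, 0], [-1, 0, -1, 2, 0, 0, 0], [0, -1, -1, 0, 2, 0, 0], [-1, 0, 0, 0, 0, 2, 0], [0, -1, 0, 0, 0, 0, 2]].
All simple roots have the same length, so the diagram is simply laced. The associated Dynkin diagram is a chain of 7 nodes with single edges (A_7), so the type is A_7 (the algebra sl(8)).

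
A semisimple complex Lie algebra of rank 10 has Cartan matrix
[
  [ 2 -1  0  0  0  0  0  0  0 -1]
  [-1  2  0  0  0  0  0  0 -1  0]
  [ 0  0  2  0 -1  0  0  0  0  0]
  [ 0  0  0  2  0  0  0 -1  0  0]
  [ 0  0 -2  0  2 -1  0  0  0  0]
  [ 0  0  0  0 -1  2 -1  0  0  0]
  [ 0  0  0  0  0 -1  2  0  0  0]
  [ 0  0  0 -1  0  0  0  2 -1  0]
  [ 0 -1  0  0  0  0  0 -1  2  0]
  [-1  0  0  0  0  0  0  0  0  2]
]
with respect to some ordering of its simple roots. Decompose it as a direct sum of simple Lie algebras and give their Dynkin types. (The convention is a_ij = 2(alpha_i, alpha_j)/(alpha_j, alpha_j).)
The diagram associated to this matrix has two connected components: the simple roots {alpha_1, alpha_2, alpha_4, alpha_8, alpha_9, alpha_10} form a chain of 6 nodes with single edges (A_6), and {alpha_3, alpha_5, alpha_6, alpha_7} form a chain of 4 nodes with a double edge at one end; the terminal node there is the unique short simple root (B_4). A semisimple Lie algebra decomposes uniquely as the direct sum of simple ideals, one per connected component of its Dynkin diagram, so g ≅ A_6 ⊕ B_4 (dimension 48 + 36 = 84).

A_6 (sl(7)) + B_4 (so(9))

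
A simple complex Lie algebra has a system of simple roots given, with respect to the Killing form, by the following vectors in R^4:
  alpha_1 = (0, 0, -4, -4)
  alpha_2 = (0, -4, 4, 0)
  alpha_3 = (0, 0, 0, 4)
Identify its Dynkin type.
Compute the Cartan integers a_ij = 2(alpha_i, alpha_j)/(alpha_j, alpha_j); the resulting 3x3 Cartan matrix is
[[2, -1, -2], [-1, 2, 0], [-1, 0, 2]].
The roots have two lengths (squared-length ratio 2:1); the short ones are alpha_{3}. The associated Dynkin diagram is a chain of 3 nodes with a double edge at one end; the terminal node there is the unique short simple root (B_3), so the type is B_3 (the algebra so(7)).

B_3 (so(7))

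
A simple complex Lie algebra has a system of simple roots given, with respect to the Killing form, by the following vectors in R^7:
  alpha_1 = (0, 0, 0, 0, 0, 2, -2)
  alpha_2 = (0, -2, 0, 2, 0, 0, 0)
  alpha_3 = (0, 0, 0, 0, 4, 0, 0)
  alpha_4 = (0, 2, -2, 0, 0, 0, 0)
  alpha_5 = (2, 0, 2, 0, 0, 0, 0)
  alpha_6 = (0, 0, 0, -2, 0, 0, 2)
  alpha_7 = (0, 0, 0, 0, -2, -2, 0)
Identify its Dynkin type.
Compute the Cartan integers a_ij = 2(alpha_i, alpha_j)/(alpha_j, alpha_j); the resulting 7x7 Cartan matrix is
[[2, 0, 0, 0, 0, -1, -1], [0, 2, 0, -1, 0, -1, 0], [0, 0, 2, 0, 0, 0, -2], [0, -1, 0, 2, -1, 0, 0], [0, 0, 0, -1, 2, 0, 0], [-1, -1, 0, 0, 0, 2, 0], [-1, 0, -1, 0, 0, 0, 2]].
The roots have two lengths (squared-length ratio 2:1); the short ones are alpha_{1,2,4,5,6,7}. The associated Dynkin diagram is a chain of 7 nodes with a double edge at one end; the terminal node there is the unique long simple root (C_7), so the type is C_7 (the algebra sp(14)).

type C_7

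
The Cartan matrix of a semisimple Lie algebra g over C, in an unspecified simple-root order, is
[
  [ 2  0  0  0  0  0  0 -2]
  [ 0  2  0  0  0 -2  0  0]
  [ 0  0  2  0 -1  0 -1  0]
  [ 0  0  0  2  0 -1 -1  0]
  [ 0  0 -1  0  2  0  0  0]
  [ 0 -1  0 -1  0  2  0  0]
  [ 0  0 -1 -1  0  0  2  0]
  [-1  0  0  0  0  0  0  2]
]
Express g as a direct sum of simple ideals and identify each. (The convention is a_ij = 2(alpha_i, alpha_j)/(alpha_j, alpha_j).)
B2 ⊕ C6

The diagram associated to this matrix has two connected components: the simple roots {alpha_1, alpha_8} form a chain of 2 nodes with a double edge at one end; the terminal node there is the unique short simple root (B_2), and {alpha_2, alpha_3, alpha_4, alpha_5, alpha_6, alpha_7} form a chain of 6 nodes with a double edge at one end; the terminal node there is the unique long simple root (C_6). A semisimple Lie algebra decomposes uniquely as the direct sum of simple ideals, one per connected component of its Dynkin diagram, so g ≅ B_2 ⊕ C_6 (dimension 10 + 78 = 88).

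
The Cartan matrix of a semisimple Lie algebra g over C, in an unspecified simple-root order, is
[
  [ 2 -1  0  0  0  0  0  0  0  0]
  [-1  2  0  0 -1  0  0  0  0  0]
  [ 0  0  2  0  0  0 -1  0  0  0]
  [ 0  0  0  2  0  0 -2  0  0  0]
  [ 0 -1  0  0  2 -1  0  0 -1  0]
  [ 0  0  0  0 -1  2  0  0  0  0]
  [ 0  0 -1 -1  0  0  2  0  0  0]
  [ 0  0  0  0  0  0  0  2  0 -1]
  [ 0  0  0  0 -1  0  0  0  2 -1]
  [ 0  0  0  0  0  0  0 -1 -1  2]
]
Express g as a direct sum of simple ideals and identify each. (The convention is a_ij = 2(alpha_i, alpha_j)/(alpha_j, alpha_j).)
C3 + E7

The diagram associated to this matrix has two connected components: the simple roots {alpha_3, alpha_4, alpha_7} form a chain of 3 nodes with a double edge at one end; the terminal node there is the unique long simple root (C_3), and {alpha_1, alpha_2, alpha_5, alpha_6, alpha_8, alpha_9, alpha_10} form a chain of 6 nodes with one extra node attached to the third node from one end (E_7). A semisimple Lie algebra decomposes uniquely as the direct sum of simple ideals, one per connected component of its Dynkin diagram, so g ≅ C_3 ⊕ E_7 (dimension 21 + 133 = 154).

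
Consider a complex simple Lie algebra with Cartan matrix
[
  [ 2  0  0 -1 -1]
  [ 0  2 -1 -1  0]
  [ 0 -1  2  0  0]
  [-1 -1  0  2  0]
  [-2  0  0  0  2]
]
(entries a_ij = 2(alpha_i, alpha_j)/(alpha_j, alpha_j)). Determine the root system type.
C_5 (sp(10))

The matrix has rank 5 with 2's on the diagonal. Reading the off-diagonal entries as Dynkin edges (a single edge where a_ij = a_ji = -1; a double or triple edge where a_ij * a_ji = 2 or 3), the diagram is a chain of 5 nodes with a double edge at one end; the terminal node there is the unique long simple root (C_5). One simple-root ordering that puts it in standard form is (alpha_3, alpha_2, alpha_4, alpha_1, alpha_5). So the algebra is type C_5, i.e. sp(10).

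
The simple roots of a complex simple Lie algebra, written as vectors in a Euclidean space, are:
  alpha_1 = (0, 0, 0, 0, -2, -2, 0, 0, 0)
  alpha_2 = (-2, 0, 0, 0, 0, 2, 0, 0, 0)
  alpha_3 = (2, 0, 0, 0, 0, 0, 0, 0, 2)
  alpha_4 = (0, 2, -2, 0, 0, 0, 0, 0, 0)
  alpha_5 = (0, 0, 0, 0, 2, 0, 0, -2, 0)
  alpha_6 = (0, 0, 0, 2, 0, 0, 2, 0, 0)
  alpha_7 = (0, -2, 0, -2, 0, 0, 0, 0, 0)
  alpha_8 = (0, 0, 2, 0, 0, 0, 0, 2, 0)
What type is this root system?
A8

Compute the Cartan integers a_ij = 2(alpha_i, alpha_j)/(alpha_j, alpha_j); the resulting 8x8 Cartan matrix is
[[2, -1, 0, 0, -1, 0, 0, 0], [-1, 2, -1, 0, 0, 0, 0, 0], [0, -1, 2, 0, 0, 0, 0, 0], [0, 0, 0, 2, 0, 0, -1, -1], [-1, 0, 0, 0, 2, 0, 0, -1], [0, 0, 0, 0, 0, 2, -1, 0], [0, 0, 0, -1, 0, -1, 2, 0], [0, 0, 0, -1, -1, 0, 0, 2]].
All simple roots have the same length, so the diagram is simply laced. The associated Dynkin diagram is a chain of 8 nodes with single edges (A_8), so the type is A_8 (the algebra sl(9)).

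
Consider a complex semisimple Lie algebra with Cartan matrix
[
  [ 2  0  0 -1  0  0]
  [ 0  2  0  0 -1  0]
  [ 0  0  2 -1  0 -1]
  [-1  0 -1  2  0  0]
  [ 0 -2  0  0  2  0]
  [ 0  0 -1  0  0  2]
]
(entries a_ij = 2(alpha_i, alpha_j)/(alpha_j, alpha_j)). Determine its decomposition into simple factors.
type A_4 ⊕ type B_2

The diagram associated to this matrix has two connected components: the simple roots {alpha_1, alpha_3, alpha_4, alpha_6} form a chain of 4 nodes with single edges (A_4), and {alpha_2, alpha_5} form a chain of 2 nodes with a double edge at one end; the terminal node there is the unique short simple root (B_2). A semisimple Lie algebra decomposes uniquely as the direct sum of simple ideals, one per connected component of its Dynkin diagram, so g ≅ A_4 ⊕ B_2 (dimension 24 + 10 = 34).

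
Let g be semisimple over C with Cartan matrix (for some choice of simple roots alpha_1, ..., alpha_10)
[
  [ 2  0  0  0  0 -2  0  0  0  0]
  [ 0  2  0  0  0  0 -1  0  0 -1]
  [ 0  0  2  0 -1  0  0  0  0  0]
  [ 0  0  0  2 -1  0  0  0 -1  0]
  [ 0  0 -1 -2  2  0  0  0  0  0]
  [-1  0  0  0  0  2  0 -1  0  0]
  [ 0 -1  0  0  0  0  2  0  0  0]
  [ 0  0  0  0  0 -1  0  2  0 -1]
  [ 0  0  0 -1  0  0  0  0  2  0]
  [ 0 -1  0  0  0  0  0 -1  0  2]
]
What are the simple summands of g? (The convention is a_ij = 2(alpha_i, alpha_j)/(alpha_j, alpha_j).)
The diagram associated to this matrix has two connected components: the simple roots {alpha_1, alpha_2, alpha_6, alpha_7, alpha_8, alpha_10} form a chain of 6 nodes with a double edge at one end; the terminal node there is the unique long simple root (C_6), and {alpha_3, alpha_4, alpha_5, alpha_9} form a chain of 4 nodes with a double edge between the middle two (F_4). A semisimple Lie algebra decomposes uniquely as the direct sum of simple ideals, one per connected component of its Dynkin diagram, so g ≅ C_6 ⊕ F_4 (dimension 78 + 52 = 130).

type C_6 ⊕ type F_4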